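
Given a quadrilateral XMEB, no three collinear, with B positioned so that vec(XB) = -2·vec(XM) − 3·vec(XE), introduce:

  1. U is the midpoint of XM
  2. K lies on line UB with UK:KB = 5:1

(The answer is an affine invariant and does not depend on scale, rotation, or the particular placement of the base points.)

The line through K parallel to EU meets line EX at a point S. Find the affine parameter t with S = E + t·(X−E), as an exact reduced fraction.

t = 20/3

Assign X = (0, 0), M = (1, 0), E = (0, 1), B = (-2, -3) — the answer is frame-independent, so this choice is without loss of generality.
1. U is the midpoint of XM ⇒ U = (1/2, 0)
2. K lies on line UB with UK:KB = 5:1 ⇒ K = (-19/12, -5/2)
through K parallel to EU: direction (1/2, -1); meets EX at S = (0, -17/3)
S = E + t·(X−E) with t = 20/3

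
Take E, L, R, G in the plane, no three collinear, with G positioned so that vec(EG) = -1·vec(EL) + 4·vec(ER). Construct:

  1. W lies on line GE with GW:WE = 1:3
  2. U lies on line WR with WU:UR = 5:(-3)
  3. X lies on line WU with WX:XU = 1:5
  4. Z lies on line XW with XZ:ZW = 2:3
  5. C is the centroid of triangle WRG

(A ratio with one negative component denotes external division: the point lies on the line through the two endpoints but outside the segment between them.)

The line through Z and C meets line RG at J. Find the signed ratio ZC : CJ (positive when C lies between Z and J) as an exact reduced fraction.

Choose coordinates E = (0, 0), L = (1, 0), R = (0, 1), G = (-1, 4).
1. W lies on line GE with GW:WE = 1:3 ⇒ W = (-3/4, 3)
2. U lies on line WR with WU:UR = 5:(-3) ⇒ U = (9/8, -2)
3. X lies on line WU with WX:XU = 1:5 ⇒ X = (-7/16, 13/6)
4. Z lies on line XW with XZ:ZW = 2:3 ⇒ Z = (-9/16, 5/2)
5. C is the centroid of triangle WRG ⇒ C = (-7/12, 8/3)
line ZC meets RG at J = (-3/5, 14/5)
C = Z + t·(J−Z) with t = 5/9, so ZC:CJ = 5/9:4/9

ZC:CJ = 5/4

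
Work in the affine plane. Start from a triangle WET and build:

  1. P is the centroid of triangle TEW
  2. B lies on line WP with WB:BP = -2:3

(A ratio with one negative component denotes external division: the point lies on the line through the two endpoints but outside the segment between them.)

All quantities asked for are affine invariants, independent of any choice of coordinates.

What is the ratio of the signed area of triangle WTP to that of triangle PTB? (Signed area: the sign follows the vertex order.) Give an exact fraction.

[WTP]:[PTB] = -1/3

Set W = (0, 0), E = (1, 0), T = (0, 1); any affine frame gives the same invariant.
1. P is the centroid of triangle TEW ⇒ P = (1/3, 1/3)
2. B lies on line WP with WB:BP = -2:3 ⇒ B = (-2/3, -2/3)
2·[WTP] = -1/3, 2·[PTB] = 1
[WTP]:[PTB] = -1/3:1 = -1/3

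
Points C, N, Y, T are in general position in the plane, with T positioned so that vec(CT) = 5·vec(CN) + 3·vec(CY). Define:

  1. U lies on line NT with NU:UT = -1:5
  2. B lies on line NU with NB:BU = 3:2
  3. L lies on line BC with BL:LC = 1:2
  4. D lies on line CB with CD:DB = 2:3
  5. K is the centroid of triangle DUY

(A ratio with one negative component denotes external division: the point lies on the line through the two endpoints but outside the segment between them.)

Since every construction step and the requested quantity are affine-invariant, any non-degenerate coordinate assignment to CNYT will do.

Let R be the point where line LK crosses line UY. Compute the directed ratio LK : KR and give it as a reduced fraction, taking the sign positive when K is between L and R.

LK:KR = 4

Work in coordinates with C = (0, 0), N = (1, 0), Y = (0, 1), T = (5, 3).
1. U lies on line NT with NU:UT = -1:5 ⇒ U = (0, -3/4)
2. B lies on line NU with NB:BU = 3:2 ⇒ B = (2/5, -9/20)
3. L lies on line BC with BL:LC = 1:2 ⇒ L = (4/15, -3/10)
4. D lies on line CB with CD:DB = 2:3 ⇒ D = (4/25, -9/50)
5. K is the centroid of triangle DUY ⇒ K = (4/75, 7/300)
line LK meets UY at R = (0, 5/48)
K = L + t·(R−L) with t = 4/5, so LK:KR = 4/5:1/5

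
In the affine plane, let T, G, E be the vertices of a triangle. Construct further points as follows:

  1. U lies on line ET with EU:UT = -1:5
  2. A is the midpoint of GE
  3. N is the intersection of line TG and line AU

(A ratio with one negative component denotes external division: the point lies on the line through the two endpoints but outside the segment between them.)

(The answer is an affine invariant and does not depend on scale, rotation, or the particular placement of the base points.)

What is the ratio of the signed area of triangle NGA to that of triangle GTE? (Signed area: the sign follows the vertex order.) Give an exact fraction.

Set T = (0, 0), G = (1, 0), E = (0, 1); any affine frame gives the same invariant.
1. U lies on line ET with EU:UT = -1:5 ⇒ U = (0, 5/4)
2. A is the midpoint of GE ⇒ A = (1/2, 1/2)
3. N is the intersection of line TG and line AU ⇒ N = (5/6, 0)
2·[NGA] = 1/12, 2·[GTE] = -1
[NGA]:[GTE] = 1/12:-1 = -1/12

[NGA]:[GTE] = -1/12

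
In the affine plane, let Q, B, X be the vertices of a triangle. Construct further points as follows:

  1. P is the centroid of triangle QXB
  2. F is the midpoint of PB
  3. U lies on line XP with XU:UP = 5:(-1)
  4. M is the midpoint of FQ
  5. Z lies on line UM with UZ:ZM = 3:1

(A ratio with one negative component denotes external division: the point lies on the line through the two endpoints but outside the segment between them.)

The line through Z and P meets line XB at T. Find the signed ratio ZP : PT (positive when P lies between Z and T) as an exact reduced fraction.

Assign Q = (0, 0), B = (1, 0), X = (0, 1) — the answer is frame-independent, so this choice is without loss of generality.
1. P is the centroid of triangle QXB ⇒ P = (1/3, 1/3)
2. F is the midpoint of PB ⇒ F = (2/3, 1/6)
3. U lies on line XP with XU:UP = 5:(-1) ⇒ U = (5/12, 1/6)
4. M is the midpoint of FQ ⇒ M = (1/3, 1/12)
5. Z lies on line UM with UZ:ZM = 3:1 ⇒ Z = (17/48, 5/48)
line ZP meets XB at T = (3/10, 7/10)
P = Z + t·(T−Z) with t = 5/13, so ZP:PT = 5/13:8/13

ZP:PT = 5/8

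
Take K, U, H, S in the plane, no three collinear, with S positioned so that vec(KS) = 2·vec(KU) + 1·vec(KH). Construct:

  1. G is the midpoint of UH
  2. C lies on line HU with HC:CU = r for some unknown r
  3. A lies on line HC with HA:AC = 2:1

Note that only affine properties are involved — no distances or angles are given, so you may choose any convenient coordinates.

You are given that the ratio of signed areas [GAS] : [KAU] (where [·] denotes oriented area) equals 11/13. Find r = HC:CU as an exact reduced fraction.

r = 1/4

Choose coordinates K = (0, 0), U = (1, 0), H = (0, 1), S = (2, 1).
1. G is the midpoint of UH ⇒ G = (1/2, 1/2)
2. With HC:CU = r, write λ = r/(r+1) so C = H + λ·(U−H); C is affine-linear in λ
3. A lies on line HC with HA:AC = 2:1 ⇒ A is an affine combination of earlier points and hence also affine-linear in λ
Every point depending on C is an affine combination of C and λ-independent points, so each such coordinate is linear in λ; the λ² term in each signed area is a multiple of (U−H)×(U−H) = 0, so 2·[GAS] and 2·[KAU] are each linear in λ. Evaluating at λ=0 and λ=1:
  2·[GAS] = 4/3·λ − 1,   2·[KAU] = 2/3·λ − 1
So [GAS]:[KAU] = (4/3·λ − 1) / (2/3·λ − 1). Setting this equal to 11/13:
  4/3·λ − 1 = 11/13·(2/3·λ − 1)  ⇒  λ = 1/5
Then r = λ/(1−λ) = (1/5)/(4/5) = 1/4. Check: with r = 1/4, C = (1/5, 4/5) and [GAS]:[KAU] = 11/13 as required.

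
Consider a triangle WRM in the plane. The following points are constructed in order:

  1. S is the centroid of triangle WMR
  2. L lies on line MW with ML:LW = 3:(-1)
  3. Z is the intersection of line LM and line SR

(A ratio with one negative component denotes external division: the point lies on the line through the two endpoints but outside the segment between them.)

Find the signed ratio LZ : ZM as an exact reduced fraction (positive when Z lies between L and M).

LZ:ZM = 2

Assign W = (0, 0), R = (1, 0), M = (0, 1) — the answer is frame-independent, so this choice is without loss of generality.
1. S is the centroid of triangle WMR ⇒ S = (1/3, 1/3)
2. L lies on line MW with ML:LW = 3:(-1) ⇒ L = (0, -1/2)
3. Z is the intersection of line LM and line SR ⇒ Z = (0, 1/2)
Z = L + t·(M−L) with t = 2/3, so LZ:ZM = t:(1−t) = 2/3:1/3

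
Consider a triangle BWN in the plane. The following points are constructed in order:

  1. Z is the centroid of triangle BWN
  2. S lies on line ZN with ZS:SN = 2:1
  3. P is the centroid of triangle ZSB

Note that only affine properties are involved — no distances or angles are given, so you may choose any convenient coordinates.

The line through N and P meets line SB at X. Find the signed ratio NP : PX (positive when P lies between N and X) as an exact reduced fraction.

NP:PX = -5/2

Choose coordinates B = (0, 0), W = (1, 0), N = (0, 1).
1. Z is the centroid of triangle BWN ⇒ Z = (1/3, 1/3)
2. S lies on line ZN with ZS:SN = 2:1 ⇒ S = (1/9, 7/9)
3. P is the centroid of triangle ZSB ⇒ P = (4/27, 10/27)
line NP meets SB at X = (4/45, 28/45)
P = N + t·(X−N) with t = 5/3, so NP:PX = 5/3:-2/3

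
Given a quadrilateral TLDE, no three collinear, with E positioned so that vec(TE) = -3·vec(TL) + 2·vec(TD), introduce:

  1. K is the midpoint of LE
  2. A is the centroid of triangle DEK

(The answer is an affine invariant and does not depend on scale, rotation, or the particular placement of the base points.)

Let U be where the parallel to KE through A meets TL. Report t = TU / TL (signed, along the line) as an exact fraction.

Choose coordinates T = (0, 0), L = (1, 0), D = (0, 1), E = (-3, 2).
1. K is the midpoint of LE ⇒ K = (-1, 1)
2. A is the centroid of triangle DEK ⇒ A = (-4/3, 4/3)
through A parallel to KE: direction (-2, 1); meets TL at U = (4/3, 0)
U = T + t·(L−T) with t = 4/3

t = 4/3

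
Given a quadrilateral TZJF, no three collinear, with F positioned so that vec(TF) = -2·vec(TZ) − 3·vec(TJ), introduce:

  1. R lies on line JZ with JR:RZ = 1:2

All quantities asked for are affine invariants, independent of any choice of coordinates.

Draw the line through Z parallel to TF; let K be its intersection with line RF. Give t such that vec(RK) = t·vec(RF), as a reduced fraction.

t = 10

Set T = (0, 0), Z = (1, 0), J = (0, 1), F = (-2, -3); any affine frame gives the same invariant.
1. R lies on line JZ with JR:RZ = 1:2 ⇒ R = (1/3, 2/3)
through Z parallel to TF: direction (-2, -3); meets RF at K = (-23, -36)
K = R + t·(F−R) with t = 10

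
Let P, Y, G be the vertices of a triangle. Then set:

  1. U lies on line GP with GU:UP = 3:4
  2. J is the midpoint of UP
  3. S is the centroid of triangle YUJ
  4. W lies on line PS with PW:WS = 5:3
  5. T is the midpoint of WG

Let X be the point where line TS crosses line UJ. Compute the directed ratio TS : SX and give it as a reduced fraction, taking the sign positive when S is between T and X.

TS:SX = -11/16

Work in coordinates with P = (0, 0), Y = (1, 0), G = (0, 1).
1. U lies on line GP with GU:UP = 3:4 ⇒ U = (0, 4/7)
2. J is the midpoint of UP ⇒ J = (0, 2/7)
3. S is the centroid of triangle YUJ ⇒ S = (1/3, 2/7)
4. W lies on line PS with PW:WS = 5:3 ⇒ W = (5/24, 5/28)
5. T is the midpoint of WG ⇒ T = (5/48, 33/56)
line TS meets UJ at X = (0, 8/11)
S = T + t·(X−T) with t = -11/5, so TS:SX = -11/5:16/5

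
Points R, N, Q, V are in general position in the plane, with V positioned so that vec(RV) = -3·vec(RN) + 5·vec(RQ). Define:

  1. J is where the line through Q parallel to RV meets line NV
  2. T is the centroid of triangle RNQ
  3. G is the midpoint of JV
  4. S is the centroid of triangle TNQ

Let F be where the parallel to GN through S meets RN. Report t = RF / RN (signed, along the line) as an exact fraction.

Assign R = (0, 0), N = (1, 0), Q = (0, 1), V = (-3, 5) — the answer is frame-independent, so this choice is without loss of generality.
1. J is where the line through Q parallel to RV meets line NV ⇒ J = (-3/5, 2)
2. T is the centroid of triangle RNQ ⇒ T = (1/3, 1/3)
3. G is the midpoint of JV ⇒ G = (-9/5, 7/2)
4. S is the centroid of triangle TNQ ⇒ S = (4/9, 4/9)
through S parallel to GN: direction (14/5, -7/2); meets RN at F = (4/5, 0)
F = R + t·(N−R) with t = 4/5

t = 4/5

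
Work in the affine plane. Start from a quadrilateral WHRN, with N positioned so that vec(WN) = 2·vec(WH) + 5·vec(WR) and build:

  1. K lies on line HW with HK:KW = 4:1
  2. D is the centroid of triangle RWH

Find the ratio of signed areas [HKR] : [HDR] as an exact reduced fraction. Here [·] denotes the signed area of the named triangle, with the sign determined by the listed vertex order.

[HKR]:[HDR] = 12/5

Choose coordinates W = (0, 0), H = (1, 0), R = (0, 1), N = (2, 5).
1. K lies on line HW with HK:KW = 4:1 ⇒ K = (1/5, 0)
2. D is the centroid of triangle RWH ⇒ D = (1/3, 1/3)
2·[HKR] = -4/5, 2·[HDR] = -1/3
[HKR]:[HDR] = -4/5:-1/3 = 12/5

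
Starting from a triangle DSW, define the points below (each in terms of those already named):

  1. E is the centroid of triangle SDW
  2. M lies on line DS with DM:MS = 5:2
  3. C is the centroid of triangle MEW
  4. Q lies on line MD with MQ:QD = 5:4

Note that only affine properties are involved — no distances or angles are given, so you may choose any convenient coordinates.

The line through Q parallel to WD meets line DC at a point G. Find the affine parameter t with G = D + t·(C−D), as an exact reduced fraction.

t = 10/11

Set D = (0, 0), S = (1, 0), W = (0, 1); any affine frame gives the same invariant.
1. E is the centroid of triangle SDW ⇒ E = (1/3, 1/3)
2. M lies on line DS with DM:MS = 5:2 ⇒ M = (5/7, 0)
3. C is the centroid of triangle MEW ⇒ C = (22/63, 4/9)
4. Q lies on line MD with MQ:QD = 5:4 ⇒ Q = (20/63, 0)
through Q parallel to WD: direction (0, -1); meets DC at G = (20/63, 40/99)
G = D + t·(C−D) with t = 10/11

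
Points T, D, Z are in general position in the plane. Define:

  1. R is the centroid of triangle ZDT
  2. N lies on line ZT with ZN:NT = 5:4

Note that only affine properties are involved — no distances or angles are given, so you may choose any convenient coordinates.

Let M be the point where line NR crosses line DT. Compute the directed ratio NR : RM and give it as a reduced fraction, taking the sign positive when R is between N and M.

Work in coordinates with T = (0, 0), D = (1, 0), Z = (0, 1).
1. R is the centroid of triangle ZDT ⇒ R = (1/3, 1/3)
2. N lies on line ZT with ZN:NT = 5:4 ⇒ N = (0, 4/9)
line NR meets DT at M = (4/3, 0)
R = N + t·(M−N) with t = 1/4, so NR:RM = 1/4:3/4

NR:RM = 1/3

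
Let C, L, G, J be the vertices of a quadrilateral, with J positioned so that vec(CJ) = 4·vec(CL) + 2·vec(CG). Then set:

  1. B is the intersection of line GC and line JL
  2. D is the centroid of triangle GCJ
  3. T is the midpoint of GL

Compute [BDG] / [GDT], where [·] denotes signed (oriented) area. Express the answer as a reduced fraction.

Choose coordinates C = (0, 0), L = (1, 0), G = (0, 1), J = (4, 2).
1. B is the intersection of line GC and line JL ⇒ B = (0, -2/3)
2. D is the centroid of triangle GCJ ⇒ D = (4/3, 1)
3. T is the midpoint of GL ⇒ T = (1/2, 1/2)
2·[BDG] = 20/9, 2·[GDT] = -2/3
[BDG]:[GDT] = 20/9:-2/3 = -10/3

[BDG]:[GDT] = -10/3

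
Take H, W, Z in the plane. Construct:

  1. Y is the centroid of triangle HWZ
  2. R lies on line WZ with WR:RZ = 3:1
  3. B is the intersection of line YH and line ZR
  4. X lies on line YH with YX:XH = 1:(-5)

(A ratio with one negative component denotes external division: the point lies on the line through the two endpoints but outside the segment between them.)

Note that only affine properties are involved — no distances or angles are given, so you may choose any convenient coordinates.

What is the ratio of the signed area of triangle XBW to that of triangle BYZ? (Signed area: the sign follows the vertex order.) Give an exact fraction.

[XBW]:[BYZ] = 1/2

Set H = (0, 0), W = (1, 0), Z = (0, 1); any affine frame gives the same invariant.
1. Y is the centroid of triangle HWZ ⇒ Y = (1/3, 1/3)
2. R lies on line WZ with WR:RZ = 3:1 ⇒ R = (1/4, 3/4)
3. B is the intersection of line YH and line ZR ⇒ B = (1/2, 1/2)
4. X lies on line YH with YX:XH = 1:(-5) ⇒ X = (5/12, 5/12)
2·[XBW] = -1/12, 2·[BYZ] = -1/6
[XBW]:[BYZ] = -1/12:-1/6 = 1/2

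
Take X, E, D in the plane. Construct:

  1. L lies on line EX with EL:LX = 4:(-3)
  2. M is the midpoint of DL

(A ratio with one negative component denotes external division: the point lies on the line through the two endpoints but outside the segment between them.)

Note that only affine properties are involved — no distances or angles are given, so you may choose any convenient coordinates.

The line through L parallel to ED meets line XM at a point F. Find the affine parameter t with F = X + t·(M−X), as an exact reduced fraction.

t = 3

Work in coordinates with X = (0, 0), E = (1, 0), D = (0, 1).
1. L lies on line EX with EL:LX = 4:(-3) ⇒ L = (-3, 0)
2. M is the midpoint of DL ⇒ M = (-3/2, 1/2)
through L parallel to ED: direction (-1, 1); meets XM at F = (-9/2, 3/2)
F = X + t·(M−X) with t = 3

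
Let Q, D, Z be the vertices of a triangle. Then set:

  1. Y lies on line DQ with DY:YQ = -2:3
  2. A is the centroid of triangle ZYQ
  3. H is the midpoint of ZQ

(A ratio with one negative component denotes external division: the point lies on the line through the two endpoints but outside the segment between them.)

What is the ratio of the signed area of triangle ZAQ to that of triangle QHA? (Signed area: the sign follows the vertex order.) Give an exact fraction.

Work in coordinates with Q = (0, 0), D = (1, 0), Z = (0, 1).
1. Y lies on line DQ with DY:YQ = -2:3 ⇒ Y = (3, 0)
2. A is the centroid of triangle ZYQ ⇒ A = (1, 1/3)
3. H is the midpoint of ZQ ⇒ H = (0, 1/2)
2·[ZAQ] = -1, 2·[QHA] = -1/2
[ZAQ]:[QHA] = -1:-1/2 = 2

[ZAQ]:[QHA] = 2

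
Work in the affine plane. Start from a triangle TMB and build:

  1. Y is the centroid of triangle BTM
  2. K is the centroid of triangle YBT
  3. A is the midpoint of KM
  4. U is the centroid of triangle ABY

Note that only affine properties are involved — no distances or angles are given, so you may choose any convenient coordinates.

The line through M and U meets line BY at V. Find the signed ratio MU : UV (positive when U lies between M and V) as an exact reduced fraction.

Set T = (0, 0), M = (1, 0), B = (0, 1); any affine frame gives the same invariant.
1. Y is the centroid of triangle BTM ⇒ Y = (1/3, 1/3)
2. K is the centroid of triangle YBT ⇒ K = (1/9, 4/9)
3. A is the midpoint of KM ⇒ A = (5/9, 2/9)
4. U is the centroid of triangle ABY ⇒ U = (8/27, 14/27)
line MU meets BY at V = (5/24, 7/12)
U = M + t·(V−M) with t = 8/9, so MU:UV = 8/9:1/9

MU:UV = 8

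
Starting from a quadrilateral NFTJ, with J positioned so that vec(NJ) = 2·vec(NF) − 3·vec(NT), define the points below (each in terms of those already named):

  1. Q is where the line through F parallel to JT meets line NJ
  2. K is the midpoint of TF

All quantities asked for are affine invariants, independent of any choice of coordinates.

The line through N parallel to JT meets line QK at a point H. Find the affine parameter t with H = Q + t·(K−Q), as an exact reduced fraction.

Work in coordinates with N = (0, 0), F = (1, 0), T = (0, 1), J = (2, -3).
1. Q is where the line through F parallel to JT meets line NJ ⇒ Q = (4, -6)
2. K is the midpoint of TF ⇒ K = (1/2, 1/2)
through N parallel to JT: direction (-2, 4); meets QK at H = (-10, 20)
H = Q + t·(K−Q) with t = 4

t = 4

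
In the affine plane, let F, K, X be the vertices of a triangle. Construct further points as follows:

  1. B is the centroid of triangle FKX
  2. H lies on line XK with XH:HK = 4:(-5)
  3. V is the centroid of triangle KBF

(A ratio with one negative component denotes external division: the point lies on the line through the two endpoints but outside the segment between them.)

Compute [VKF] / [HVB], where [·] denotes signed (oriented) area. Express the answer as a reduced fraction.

[VKF]:[HVB] = -1/4

Assign F = (0, 0), K = (1, 0), X = (0, 1) — the answer is frame-independent, so this choice is without loss of generality.
1. B is the centroid of triangle FKX ⇒ B = (1/3, 1/3)
2. H lies on line XK with XH:HK = 4:(-5) ⇒ H = (-4, 5)
3. V is the centroid of triangle KBF ⇒ V = (4/9, 1/9)
2·[VKF] = -1/9, 2·[HVB] = 4/9
[VKF]:[HVB] = -1/9:4/9 = -1/4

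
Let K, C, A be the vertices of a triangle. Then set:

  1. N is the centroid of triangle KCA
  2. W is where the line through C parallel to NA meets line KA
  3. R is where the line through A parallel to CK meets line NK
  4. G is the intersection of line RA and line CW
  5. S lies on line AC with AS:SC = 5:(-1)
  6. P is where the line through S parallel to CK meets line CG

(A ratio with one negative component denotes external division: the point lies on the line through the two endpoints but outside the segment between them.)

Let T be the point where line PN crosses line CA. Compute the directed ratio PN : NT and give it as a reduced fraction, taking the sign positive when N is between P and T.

PN:NT = -5/8

Work in coordinates with K = (0, 0), C = (1, 0), A = (0, 1).
1. N is the centroid of triangle KCA ⇒ N = (1/3, 1/3)
2. W is where the line through C parallel to NA meets line KA ⇒ W = (0, 2)
3. R is where the line through A parallel to CK meets line NK ⇒ R = (1, 1)
4. G is the intersection of line RA and line CW ⇒ G = (1/2, 1)
5. S lies on line AC with AS:SC = 5:(-1) ⇒ S = (5/4, -1/4)
6. P is where the line through S parallel to CK meets line CG ⇒ P = (9/8, -1/4)
line PN meets CA at T = (8/5, -3/5)
N = P + t·(T−P) with t = -5/3, so PN:NT = -5/3:8/3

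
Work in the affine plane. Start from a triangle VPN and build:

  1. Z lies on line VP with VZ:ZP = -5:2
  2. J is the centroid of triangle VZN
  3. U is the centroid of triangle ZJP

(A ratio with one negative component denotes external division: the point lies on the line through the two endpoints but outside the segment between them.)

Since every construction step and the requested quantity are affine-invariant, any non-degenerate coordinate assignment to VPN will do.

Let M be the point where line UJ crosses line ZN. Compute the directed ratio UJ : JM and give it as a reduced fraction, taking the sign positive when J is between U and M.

Work in coordinates with V = (0, 0), P = (1, 0), N = (0, 1).
1. Z lies on line VP with VZ:ZP = -5:2 ⇒ Z = (5/3, 0)
2. J is the centroid of triangle VZN ⇒ J = (5/9, 1/3)
3. U is the centroid of triangle ZJP ⇒ U = (29/27, 1/9)
line UJ meets ZN at M = (5/2, -1/2)
J = U + t·(M−U) with t = -4/11, so UJ:JM = -4/11:15/11

UJ:JM = -4/15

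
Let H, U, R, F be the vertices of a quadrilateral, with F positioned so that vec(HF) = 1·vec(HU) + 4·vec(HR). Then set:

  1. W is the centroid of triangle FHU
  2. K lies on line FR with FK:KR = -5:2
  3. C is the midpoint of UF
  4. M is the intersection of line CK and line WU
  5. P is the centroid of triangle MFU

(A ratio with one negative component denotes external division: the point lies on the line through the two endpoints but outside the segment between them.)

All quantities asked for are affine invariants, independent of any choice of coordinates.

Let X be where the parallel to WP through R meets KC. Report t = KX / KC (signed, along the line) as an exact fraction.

t = -34/29

Set H = (0, 0), U = (1, 0), R = (0, 1), F = (1, 4); any affine frame gives the same invariant.
1. W is the centroid of triangle FHU ⇒ W = (2/3, 4/3)
2. K lies on line FR with FK:KR = -5:2 ⇒ K = (-2/3, -1)
3. C is the midpoint of UF ⇒ C = (1, 2)
4. M is the intersection of line CK and line WU ⇒ M = (19/29, 40/29)
5. P is the centroid of triangle MFU ⇒ P = (77/87, 52/29)
through R parallel to WP: direction (19/87, 40/87); meets KC at X = (-76/29, -131/29)
X = K + t·(C−K) with t = -34/29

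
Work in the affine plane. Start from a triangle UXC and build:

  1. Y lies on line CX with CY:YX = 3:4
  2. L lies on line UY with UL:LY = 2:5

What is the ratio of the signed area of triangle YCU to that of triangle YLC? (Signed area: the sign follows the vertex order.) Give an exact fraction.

Work in coordinates with U = (0, 0), X = (1, 0), C = (0, 1).
1. Y lies on line CX with CY:YX = 3:4 ⇒ Y = (3/7, 4/7)
2. L lies on line UY with UL:LY = 2:5 ⇒ L = (6/49, 8/49)
2·[YCU] = 3/7, 2·[YLC] = -15/49
[YCU]:[YLC] = 3/7:-15/49 = -7/5

[YCU]:[YLC] = -7/5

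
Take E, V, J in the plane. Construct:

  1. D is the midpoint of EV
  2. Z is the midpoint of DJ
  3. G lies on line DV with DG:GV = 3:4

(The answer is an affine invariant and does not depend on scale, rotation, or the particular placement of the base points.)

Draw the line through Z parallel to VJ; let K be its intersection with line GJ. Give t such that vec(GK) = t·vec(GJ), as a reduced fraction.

Choose coordinates E = (0, 0), V = (1, 0), J = (0, 1).
1. D is the midpoint of EV ⇒ D = (1/2, 0)
2. Z is the midpoint of DJ ⇒ Z = (1/4, 1/2)
3. G lies on line DV with DG:GV = 3:4 ⇒ G = (5/7, 0)
through Z parallel to VJ: direction (-1, 1); meets GJ at K = (5/8, 1/8)
K = G + t·(J−G) with t = 1/8

t = 1/8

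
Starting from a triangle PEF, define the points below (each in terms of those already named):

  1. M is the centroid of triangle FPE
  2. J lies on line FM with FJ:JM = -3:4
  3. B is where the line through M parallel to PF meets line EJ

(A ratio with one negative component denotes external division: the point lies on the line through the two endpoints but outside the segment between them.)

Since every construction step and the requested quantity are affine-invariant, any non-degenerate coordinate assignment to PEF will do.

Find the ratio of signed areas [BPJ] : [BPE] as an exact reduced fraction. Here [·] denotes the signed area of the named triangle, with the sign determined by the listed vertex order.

Assign P = (0, 0), E = (1, 0), F = (0, 1) — the answer is frame-independent, so this choice is without loss of generality.
1. M is the centroid of triangle FPE ⇒ M = (1/3, 1/3)
2. J lies on line FM with FJ:JM = -3:4 ⇒ J = (-1, 3)
3. B is where the line through M parallel to PF meets line EJ ⇒ B = (1/3, 1)
2·[BPJ] = -2, 2·[BPE] = 1
[BPJ]:[BPE] = -2:1 = -2

[BPJ]:[BPE] = -2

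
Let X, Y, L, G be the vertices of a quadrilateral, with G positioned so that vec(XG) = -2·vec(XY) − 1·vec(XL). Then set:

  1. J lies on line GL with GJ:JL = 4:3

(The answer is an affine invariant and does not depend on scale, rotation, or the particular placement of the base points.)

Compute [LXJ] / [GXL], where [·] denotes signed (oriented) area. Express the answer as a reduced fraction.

[LXJ]:[GXL] = -3/7

Set X = (0, 0), Y = (1, 0), L = (0, 1), G = (-2, -1); any affine frame gives the same invariant.
1. J lies on line GL with GJ:JL = 4:3 ⇒ J = (-6/7, 1/7)
2·[LXJ] = -6/7, 2·[GXL] = 2
[LXJ]:[GXL] = -6/7:2 = -3/7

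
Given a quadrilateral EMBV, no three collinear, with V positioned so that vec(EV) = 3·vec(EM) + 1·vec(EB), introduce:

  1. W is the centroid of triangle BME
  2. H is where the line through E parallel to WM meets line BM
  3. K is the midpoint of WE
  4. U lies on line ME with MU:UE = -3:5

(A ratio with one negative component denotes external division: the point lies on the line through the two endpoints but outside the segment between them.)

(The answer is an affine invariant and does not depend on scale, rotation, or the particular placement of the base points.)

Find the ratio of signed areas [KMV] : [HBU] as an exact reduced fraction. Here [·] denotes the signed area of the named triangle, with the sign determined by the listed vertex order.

Choose coordinates E = (0, 0), M = (1, 0), B = (0, 1), V = (3, 1).
1. W is the centroid of triangle BME ⇒ W = (1/3, 1/3)
2. H is where the line through E parallel to WM meets line BM ⇒ H = (2, -1)
3. K is the midpoint of WE ⇒ K = (1/6, 1/6)
4. U lies on line ME with MU:UE = -3:5 ⇒ U = (5/2, 0)
2·[KMV] = 7/6, 2·[HBU] = -3
[KMV]:[HBU] = 7/6:-3 = -7/18

[KMV]:[HBU] = -7/18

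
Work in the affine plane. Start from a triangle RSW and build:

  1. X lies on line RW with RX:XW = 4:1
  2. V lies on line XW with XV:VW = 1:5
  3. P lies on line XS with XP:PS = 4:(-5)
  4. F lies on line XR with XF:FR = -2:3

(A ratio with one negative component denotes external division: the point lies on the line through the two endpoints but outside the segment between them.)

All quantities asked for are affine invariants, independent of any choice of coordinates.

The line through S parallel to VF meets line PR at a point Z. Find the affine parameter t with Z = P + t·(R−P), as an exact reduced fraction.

Choose coordinates R = (0, 0), S = (1, 0), W = (0, 1).
1. X lies on line RW with RX:XW = 4:1 ⇒ X = (0, 4/5)
2. V lies on line XW with XV:VW = 1:5 ⇒ V = (0, 5/6)
3. P lies on line XS with XP:PS = 4:(-5) ⇒ P = (-4, 4)
4. F lies on line XR with XF:FR = -2:3 ⇒ F = (0, 12/5)
through S parallel to VF: direction (0, 47/30); meets PR at Z = (1, -1)
Z = P + t·(R−P) with t = 5/4

t = 5/4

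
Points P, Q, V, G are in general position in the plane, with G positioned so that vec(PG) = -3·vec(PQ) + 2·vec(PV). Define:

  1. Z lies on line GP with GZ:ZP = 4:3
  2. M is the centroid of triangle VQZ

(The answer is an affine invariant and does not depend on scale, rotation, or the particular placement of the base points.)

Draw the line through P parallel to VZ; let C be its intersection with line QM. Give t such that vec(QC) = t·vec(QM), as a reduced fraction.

Set P = (0, 0), Q = (1, 0), V = (0, 1), G = (-3, 2); any affine frame gives the same invariant.
1. Z lies on line GP with GZ:ZP = 4:3 ⇒ Z = (-9/7, 6/7)
2. M is the centroid of triangle VQZ ⇒ M = (-2/21, 13/21)
through P parallel to VZ: direction (-9/7, -1/7); meets QM at C = (117/140, 13/140)
C = Q + t·(M−Q) with t = 3/20

t = 3/20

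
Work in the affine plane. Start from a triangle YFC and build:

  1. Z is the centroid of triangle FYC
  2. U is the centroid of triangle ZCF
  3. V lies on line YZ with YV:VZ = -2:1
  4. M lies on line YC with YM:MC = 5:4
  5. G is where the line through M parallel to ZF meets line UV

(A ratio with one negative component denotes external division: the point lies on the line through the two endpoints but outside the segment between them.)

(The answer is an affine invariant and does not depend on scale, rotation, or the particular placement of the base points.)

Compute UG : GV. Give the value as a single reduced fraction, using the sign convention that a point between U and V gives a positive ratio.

UG:GV = -1/4

Assign Y = (0, 0), F = (1, 0), C = (0, 1) — the answer is frame-independent, so this choice is without loss of generality.
1. Z is the centroid of triangle FYC ⇒ Z = (1/3, 1/3)
2. U is the centroid of triangle ZCF ⇒ U = (4/9, 4/9)
3. V lies on line YZ with YV:VZ = -2:1 ⇒ V = (2/3, 2/3)
4. M lies on line YC with YM:MC = 5:4 ⇒ M = (0, 5/9)
5. G is where the line through M parallel to ZF meets line UV ⇒ G = (10/27, 10/27)
G = U + t·(V−U) with t = -1/3, so UG:GV = t:(1−t) = -1/3:4/3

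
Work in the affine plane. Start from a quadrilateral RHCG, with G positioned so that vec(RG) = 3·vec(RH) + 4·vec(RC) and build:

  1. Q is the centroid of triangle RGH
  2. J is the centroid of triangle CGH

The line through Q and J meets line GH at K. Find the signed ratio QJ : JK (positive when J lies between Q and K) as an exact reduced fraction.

QJ:JK = -1/3

Choose coordinates R = (0, 0), H = (1, 0), C = (0, 1), G = (3, 4).
1. Q is the centroid of triangle RGH ⇒ Q = (4/3, 4/3)
2. J is the centroid of triangle CGH ⇒ J = (4/3, 5/3)
line QJ meets GH at K = (4/3, 2/3)
J = Q + t·(K−Q) with t = -1/2, so QJ:JK = -1/2:3/2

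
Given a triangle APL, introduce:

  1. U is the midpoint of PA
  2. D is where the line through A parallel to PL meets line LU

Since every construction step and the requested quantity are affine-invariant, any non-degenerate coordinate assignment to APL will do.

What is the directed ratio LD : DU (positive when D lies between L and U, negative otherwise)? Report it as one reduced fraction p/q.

LD:DU = -2

Assign A = (0, 0), P = (1, 0), L = (0, 1) — the answer is frame-independent, so this choice is without loss of generality.
1. U is the midpoint of PA ⇒ U = (1/2, 0)
2. D is where the line through A parallel to PL meets line LU ⇒ D = (1, -1)
D = L + t·(U−L) with t = 2, so LD:DU = t:(1−t) = 2:-1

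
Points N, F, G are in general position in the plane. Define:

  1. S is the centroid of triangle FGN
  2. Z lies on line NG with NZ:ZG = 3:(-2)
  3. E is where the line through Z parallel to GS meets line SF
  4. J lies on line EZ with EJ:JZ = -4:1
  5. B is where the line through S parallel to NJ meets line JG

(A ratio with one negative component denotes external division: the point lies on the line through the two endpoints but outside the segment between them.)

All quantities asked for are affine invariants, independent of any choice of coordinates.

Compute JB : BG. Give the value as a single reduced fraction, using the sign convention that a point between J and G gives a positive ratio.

Work in coordinates with N = (0, 0), F = (1, 0), G = (0, 1).
1. S is the centroid of triangle FGN ⇒ S = (1/3, 1/3)
2. Z lies on line NG with NZ:ZG = 3:(-2) ⇒ Z = (0, 3)
3. E is where the line through Z parallel to GS meets line SF ⇒ E = (5/3, -1/3)
4. J lies on line EZ with EJ:JZ = -4:1 ⇒ J = (-5/9, 37/9)
5. B is where the line through S parallel to NJ meets line JG ⇒ B = (1, -23/5)
B = J + t·(G−J) with t = 14/5, so JB:BG = t:(1−t) = 14/5:-9/5

JB:BG = -14/9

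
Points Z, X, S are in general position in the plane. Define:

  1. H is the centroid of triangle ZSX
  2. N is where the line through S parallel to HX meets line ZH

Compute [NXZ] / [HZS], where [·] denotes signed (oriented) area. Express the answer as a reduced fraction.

[NXZ]:[HZS] = 2

Set Z = (0, 0), X = (1, 0), S = (0, 1); any affine frame gives the same invariant.
1. H is the centroid of triangle ZSX ⇒ H = (1/3, 1/3)
2. N is where the line through S parallel to HX meets line ZH ⇒ N = (2/3, 2/3)
2·[NXZ] = -2/3, 2·[HZS] = -1/3
[NXZ]:[HZS] = -2/3:-1/3 = 2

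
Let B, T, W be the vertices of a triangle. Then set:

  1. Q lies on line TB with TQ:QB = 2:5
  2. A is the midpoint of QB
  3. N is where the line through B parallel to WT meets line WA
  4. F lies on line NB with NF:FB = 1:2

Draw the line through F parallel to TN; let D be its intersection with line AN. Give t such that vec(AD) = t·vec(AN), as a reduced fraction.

t = 13/27

Assign B = (0, 0), T = (1, 0), W = (0, 1) — the answer is frame-independent, so this choice is without loss of generality.
1. Q lies on line TB with TQ:QB = 2:5 ⇒ Q = (5/7, 0)
2. A is the midpoint of QB ⇒ A = (5/14, 0)
3. N is where the line through B parallel to WT meets line WA ⇒ N = (5/9, -5/9)
4. F lies on line NB with NF:FB = 1:2 ⇒ F = (10/27, -10/27)
through F parallel to TN: direction (-4/9, -5/9); meets AN at D = (110/243, -65/243)
D = A + t·(N−A) with t = 13/27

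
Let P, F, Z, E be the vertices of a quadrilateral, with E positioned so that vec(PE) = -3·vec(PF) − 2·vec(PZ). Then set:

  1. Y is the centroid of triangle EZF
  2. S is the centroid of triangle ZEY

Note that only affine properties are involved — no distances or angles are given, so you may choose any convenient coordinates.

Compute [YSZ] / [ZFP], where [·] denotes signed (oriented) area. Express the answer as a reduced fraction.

Choose coordinates P = (0, 0), F = (1, 0), Z = (0, 1), E = (-3, -2).
1. Y is the centroid of triangle EZF ⇒ Y = (-2/3, -1/3)
2. S is the centroid of triangle ZEY ⇒ S = (-11/9, -4/9)
2·[YSZ] = -2/3, 2·[ZFP] = -1
[YSZ]:[ZFP] = -2/3:-1 = 2/3

[YSZ]:[ZFP] = 2/3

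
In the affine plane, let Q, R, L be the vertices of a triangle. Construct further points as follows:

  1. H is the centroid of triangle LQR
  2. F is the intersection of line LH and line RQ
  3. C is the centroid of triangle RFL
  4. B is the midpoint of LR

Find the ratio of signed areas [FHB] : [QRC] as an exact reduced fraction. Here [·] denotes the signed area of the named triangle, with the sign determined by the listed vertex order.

[FHB]:[QRC] = -1/4

Work in coordinates with Q = (0, 0), R = (1, 0), L = (0, 1).
1. H is the centroid of triangle LQR ⇒ H = (1/3, 1/3)
2. F is the intersection of line LH and line RQ ⇒ F = (1/2, 0)
3. C is the centroid of triangle RFL ⇒ C = (1/2, 1/3)
4. B is the midpoint of LR ⇒ B = (1/2, 1/2)
2·[FHB] = -1/12, 2·[QRC] = 1/3
[FHB]:[QRC] = -1/12:1/3 = -1/4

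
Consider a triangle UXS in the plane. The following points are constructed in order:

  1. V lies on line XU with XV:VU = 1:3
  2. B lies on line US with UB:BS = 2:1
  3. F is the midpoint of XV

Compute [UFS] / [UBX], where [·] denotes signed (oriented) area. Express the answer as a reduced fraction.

[UFS]:[UBX] = -21/16

Assign U = (0, 0), X = (1, 0), S = (0, 1) — the answer is frame-independent, so this choice is without loss of generality.
1. V lies on line XU with XV:VU = 1:3 ⇒ V = (3/4, 0)
2. B lies on line US with UB:BS = 2:1 ⇒ B = (0, 2/3)
3. F is the midpoint of XV ⇒ F = (7/8, 0)
2·[UFS] = 7/8, 2·[UBX] = -2/3
[UFS]:[UBX] = 7/8:-2/3 = -21/16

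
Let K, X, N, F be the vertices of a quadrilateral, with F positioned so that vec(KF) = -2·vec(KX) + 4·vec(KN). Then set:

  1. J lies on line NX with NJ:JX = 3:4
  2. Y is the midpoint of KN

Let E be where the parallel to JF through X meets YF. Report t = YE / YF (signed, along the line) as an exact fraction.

t = 31/23

Set K = (0, 0), X = (1, 0), N = (0, 1), F = (-2, 4); any affine frame gives the same invariant.
1. J lies on line NX with NJ:JX = 3:4 ⇒ J = (3/7, 4/7)
2. Y is the midpoint of KN ⇒ Y = (0, 1/2)
through X parallel to JF: direction (-17/7, 24/7); meets YF at E = (-62/23, 120/23)
E = Y + t·(F−Y) with t = 31/23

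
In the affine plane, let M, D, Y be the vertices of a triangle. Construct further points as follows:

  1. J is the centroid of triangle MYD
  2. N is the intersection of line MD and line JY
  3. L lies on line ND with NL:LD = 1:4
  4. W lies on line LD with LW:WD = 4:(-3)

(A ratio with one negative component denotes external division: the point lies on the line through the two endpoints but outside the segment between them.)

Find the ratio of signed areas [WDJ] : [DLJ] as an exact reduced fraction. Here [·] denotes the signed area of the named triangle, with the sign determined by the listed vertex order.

Work in coordinates with M = (0, 0), D = (1, 0), Y = (0, 1).
1. J is the centroid of triangle MYD ⇒ J = (1/3, 1/3)
2. N is the intersection of line MD and line JY ⇒ N = (1/2, 0)
3. L lies on line ND with NL:LD = 1:4 ⇒ L = (3/5, 0)
4. W lies on line LD with LW:WD = 4:(-3) ⇒ W = (11/5, 0)
2·[WDJ] = -2/5, 2·[DLJ] = -2/15
[WDJ]:[DLJ] = -2/5:-2/15 = 3

[WDJ]:[DLJ] = 3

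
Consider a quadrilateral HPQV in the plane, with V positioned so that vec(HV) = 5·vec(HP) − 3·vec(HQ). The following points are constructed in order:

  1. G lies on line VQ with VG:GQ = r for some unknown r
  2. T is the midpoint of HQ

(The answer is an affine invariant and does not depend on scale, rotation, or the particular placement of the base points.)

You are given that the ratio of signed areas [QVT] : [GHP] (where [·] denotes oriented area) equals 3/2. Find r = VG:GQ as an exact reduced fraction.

r = 1/2

Assign H = (0, 0), P = (1, 0), Q = (0, 1), V = (5, -3) — the answer is frame-independent, so this choice is without loss of generality.
1. With VG:GQ = r, write λ = r/(r+1) so G = V + λ·(Q−V); G is affine-linear in λ
2. T is the midpoint of HQ ⇒ T = (0, 1/2)
Every point depending on G is an affine combination of G and λ-independent points, so each such coordinate is linear in λ; the λ² term in each signed area is a multiple of (Q−V)×(Q−V) = 0, so 2·[QVT] and 2·[GHP] are each linear in λ. Evaluating at λ=0 and λ=1:
  2·[QVT] = -5/2,   2·[GHP] = 4·λ − 3
So [QVT]:[GHP] = (-5/2) / (4·λ − 3). Setting this equal to 3/2:
  -5/2 = 3/2·(4·λ − 3)  ⇒  λ = 1/3
Then r = λ/(1−λ) = (1/3)/(2/3) = 1/2. Check: with r = 1/2, G = (10/3, -5/3) and [QVT]:[GHP] = 3/2 as required.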